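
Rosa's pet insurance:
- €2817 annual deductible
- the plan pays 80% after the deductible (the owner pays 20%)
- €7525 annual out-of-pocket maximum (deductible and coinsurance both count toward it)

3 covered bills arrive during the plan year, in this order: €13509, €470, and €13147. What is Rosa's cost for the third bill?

€2475.60

Claim 1 (€13509): deductible takes €2817, €10692 remains; coinsurance €10692 × 20% = €2138.40. Owner pays €4955.40; OOP now €4955.40.
Claim 2 (€470): deductible already satisfied, so owner's share is 20% × €470 = €94. Cost to owner: €94. OOP to date €5049.40.
Claim 3 (€13147): deductible met; 20% of €13147 = €2629.40. OOP would hit €7678.80 > €7525, so the cap limits the owner to €7525 − €5049.40 = €2475.60.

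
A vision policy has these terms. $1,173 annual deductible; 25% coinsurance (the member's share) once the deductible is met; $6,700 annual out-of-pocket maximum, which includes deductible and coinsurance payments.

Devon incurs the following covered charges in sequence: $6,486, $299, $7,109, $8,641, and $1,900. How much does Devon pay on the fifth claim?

$186.50

#1 ($6,486): $1,173 finishes the deductible; $5,313 goes to coinsurance; coinsurance $5,313 × 25% = $1,328.25. Member pays $2,501.25; OOP now $2,501.25.
#2 ($299): deductible already satisfied, so member's share is 25% × $299 = $74.75. Member owes $74.75 (running OOP $2,576).
#3 ($7,109): deductible met; 25% of $7,109 = $1,777.25. Member pays $1,777.25; OOP now $4,353.25.
#4 ($8,641): 25% coinsurance on $8,641 = $2,160.25. Member owes $2,160.25 (running OOP $6,513.50).
#5 ($1,900): deductible met; 25% of $1,900 = $475. OOP would hit $6,988.50 > $6,700, so the cap limits the member to $6,700 − $6,513.50 = $186.50.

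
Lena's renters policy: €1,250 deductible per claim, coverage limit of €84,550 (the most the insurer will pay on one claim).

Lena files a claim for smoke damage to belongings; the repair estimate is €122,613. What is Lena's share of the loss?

€38,063

Subtract the deductible: €122,613 − €1,250 = €121,363.
€121,363 exceeds the €84,550 limit, so the insurer pays the limit: €84,550.
Tenant's share is the uncovered remainder: €122,613 − €84,550 = €38,063.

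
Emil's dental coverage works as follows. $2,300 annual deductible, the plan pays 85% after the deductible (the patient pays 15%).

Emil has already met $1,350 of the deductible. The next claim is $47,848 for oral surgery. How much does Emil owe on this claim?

$7,984.70

$1,350 of the $2,300 deductible is already met, leaving $950.
After the $950 deductible portion, $47,848 − $950 = $46,898 is subject to coinsurance.
Coinsurance: $46,898 × 15% = $7,034.70.
Patient responsibility: $950 + $7,034.70 = $7,984.70.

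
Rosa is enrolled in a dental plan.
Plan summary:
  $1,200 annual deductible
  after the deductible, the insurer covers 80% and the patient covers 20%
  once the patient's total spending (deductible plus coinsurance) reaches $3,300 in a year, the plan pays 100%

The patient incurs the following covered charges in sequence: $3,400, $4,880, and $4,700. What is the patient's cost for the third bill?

$684

#1 ($3,400): $1,200 to deductible, leaving $2,200; patient's 20% is $440. Patient pays $1,640; OOP now $1,640.
#2 ($4,880): deductible already satisfied, so patient's share is 20% × $4,880 = $976. Patient owes $976 (running OOP $2,616).
#3 ($4,700): deductible already satisfied, so patient's share is 20% × $4,700 = $940. OOP would hit $3,556 > $3,300, so the cap limits the patient to $3,300 − $2,616 = $684.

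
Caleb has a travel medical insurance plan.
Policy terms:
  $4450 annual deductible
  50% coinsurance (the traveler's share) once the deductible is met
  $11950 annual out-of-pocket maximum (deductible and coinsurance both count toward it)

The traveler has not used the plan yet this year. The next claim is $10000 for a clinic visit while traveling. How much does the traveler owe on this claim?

The full $4450 deductible is still open; $4450 of this bill applies to it.
After the $4450 deductible portion, $10000 − $4450 = $5550 is subject to coinsurance.
Coinsurance: $5550 × 50% = $2775.
That puts the traveler's cost at $4450 + $2775 = $7225 before any cap.
Cumulative spending $0 + $7225 = $7225 stays under the $11950 maximum.

$7225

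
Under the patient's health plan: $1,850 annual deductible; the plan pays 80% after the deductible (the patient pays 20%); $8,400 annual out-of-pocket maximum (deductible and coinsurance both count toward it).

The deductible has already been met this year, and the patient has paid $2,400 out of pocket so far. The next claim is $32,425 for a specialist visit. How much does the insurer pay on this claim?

$26,425

With the deductible met, the entire $32,425 is subject to coinsurance.
Coinsurance: $32,425 × 20% = $6,485.
That would bring total out-of-pocket to $8,885, past the $8,400 cap. The patient is capped at $8,400 − $2,400 = $6,000 on this claim.
The plan picks up $32,425 − $6,000 = $26,425.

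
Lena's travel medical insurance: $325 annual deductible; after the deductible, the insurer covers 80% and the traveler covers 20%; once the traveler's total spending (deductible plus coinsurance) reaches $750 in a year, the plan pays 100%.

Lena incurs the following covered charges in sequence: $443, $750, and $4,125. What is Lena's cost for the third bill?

#1 ($443): $325 finishes the deductible; $118 goes to coinsurance; 20% of $118 = $23.60. Traveler owes $348.60 (running OOP $348.60).
#2 ($750): deductible met; 20% of $750 = $150. Cost to traveler: $150. OOP to date $498.60.
#3 ($4,125): deductible already satisfied, so traveler's share is 20% × $4,125 = $825. OOP would hit $1,323.60 > $750, so the cap limits the traveler to $750 − $498.60 = $251.40.

$251.40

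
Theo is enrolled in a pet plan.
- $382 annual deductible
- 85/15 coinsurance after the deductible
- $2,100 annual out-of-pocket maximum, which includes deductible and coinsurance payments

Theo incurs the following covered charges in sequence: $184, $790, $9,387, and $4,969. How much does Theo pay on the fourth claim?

Claim 1 — $184: all of it applies to the deductible. Owner owes $184 (running OOP $184).
Claim 2 — $790: deductible takes $198, $592 remains; 15% of $592 = $88.80. Owner owes $286.80 (running OOP $470.80).
Claim 3 — $9,387: 15% coinsurance on $9,387 = $1,408.05. Owner pays $1,408.05; OOP now $1,878.85.
Claim 4 — $4,969: deductible met; 15% of $4,969 = $745.35. Adding that to $1,878.85 gives $2,624.20, past the $2,100 cap; owner pays only $2,100 − $1,878.85 = $221.15.

$221.15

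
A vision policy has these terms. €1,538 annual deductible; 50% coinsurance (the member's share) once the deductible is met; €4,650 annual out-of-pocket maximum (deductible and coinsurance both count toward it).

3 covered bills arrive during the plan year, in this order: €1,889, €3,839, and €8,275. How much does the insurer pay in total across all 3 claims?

€9,353

Bill 1, €1,889: €1,538 to deductible, leaving €351; member's 50% is €175.50. Member owes €1,713.50 (running OOP €1,713.50). Plan pays €1,889 − €1,713.50 = €175.50.
Bill 2, €3,839: 50% coinsurance on €3,839 = €1,919.50. Member owes €1,919.50 (running OOP €3,633). Insurer: €3,839 − €1,919.50 = €1,919.50.
Bill 3, €8,275: deductible met; 50% of €8,275 = €4,137.50. Adding that to €3,633 gives €7,770.50, past the €4,650 cap; member pays only €4,650 − €3,633 = €1,017. Insurer: €8,275 − €1,017 = €7,258.
Insurer total: €175.50 + €1,919.50 + €7,258 = €9,353.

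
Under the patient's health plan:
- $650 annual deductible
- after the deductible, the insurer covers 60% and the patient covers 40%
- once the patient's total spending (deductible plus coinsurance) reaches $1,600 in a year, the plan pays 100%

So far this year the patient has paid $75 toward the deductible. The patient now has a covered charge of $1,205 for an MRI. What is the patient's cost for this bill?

Deductible still to meet: $650 − $75 = $575.
The remaining $630 (= $1,205 − $575) moves to coinsurance.
Coinsurance: $630 × 40% = $252.
Patient responsibility before any cap: $575 + $252 = $827.
Year-to-date out-of-pocket becomes $75 + $827 = $902, still under the $1,600 maximum, so no cap applies.

$827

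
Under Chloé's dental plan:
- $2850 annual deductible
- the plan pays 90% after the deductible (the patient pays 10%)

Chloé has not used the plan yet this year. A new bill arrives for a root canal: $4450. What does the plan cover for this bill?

Deductible not yet touched, so the first $2850 of the bill goes to the deductible.
That leaves $4450 − $2850 = $1600 for coinsurance.
10% of $1600 = $160 falls to the patient.
That puts the patient's cost at $2850 + $160 = $3010.
The insurer covers the remainder: $4450 − $3010 = $1440.

$1440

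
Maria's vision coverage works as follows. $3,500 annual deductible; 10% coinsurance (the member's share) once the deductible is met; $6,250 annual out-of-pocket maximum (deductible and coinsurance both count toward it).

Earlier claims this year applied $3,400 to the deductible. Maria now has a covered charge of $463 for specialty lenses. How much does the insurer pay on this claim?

$326.70

$3,400 of the $3,500 deductible is already met, leaving $100.
That leaves $463 − $100 = $363 for coinsurance.
Member's 10% share of $363 is $36.30.
That puts the member's cost at $100 + $36.30 = $136.30 before any cap.
Total out-of-pocket so far would be $3,400 + $136.30 = $3,536.30, below the $6,250 cap — no reduction.
The insurer covers the remainder: $463 − $136.30 = $326.70.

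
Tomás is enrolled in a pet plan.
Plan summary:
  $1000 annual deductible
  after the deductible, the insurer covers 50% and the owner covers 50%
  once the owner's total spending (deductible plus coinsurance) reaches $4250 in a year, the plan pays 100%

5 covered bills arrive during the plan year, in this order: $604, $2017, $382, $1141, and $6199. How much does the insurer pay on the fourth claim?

$570.50

Bill 1, $604: fully absorbed by the deductible. Cost to owner: $604. OOP to date $604. Plan pays $604 − $604 = $0.
Bill 2, $2017: $396 to deductible, leaving $1621; coinsurance $1621 × 50% = $810.50. Owner pays $1206.50; OOP now $1810.50. Insurer: $2017 − $1206.50 = $810.50.
Bill 3, $382: deductible already satisfied, so owner's share is 50% × $382 = $191. Owner owes $191 (running OOP $2001.50). Plan pays $382 − $191 = $191.
Bill 4, $1141: deductible already satisfied, so owner's share is 50% × $1141 = $570.50. Owner pays $570.50; OOP now $2572. Plan pays $1141 − $570.50 = $570.50.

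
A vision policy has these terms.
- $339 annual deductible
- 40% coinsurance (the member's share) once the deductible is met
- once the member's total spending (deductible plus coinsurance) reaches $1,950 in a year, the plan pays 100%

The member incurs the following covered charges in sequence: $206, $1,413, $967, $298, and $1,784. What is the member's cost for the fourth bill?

Claim 1 ($206): entire amount goes to the deductible. Member pays $206; OOP now $206.
Claim 2 ($1,413): deductible takes $133, $1,280 remains; coinsurance $1,280 × 40% = $512. Member pays $645; OOP now $851.
Claim 3 ($967): 40% coinsurance on $967 = $386.80. Member owes $386.80 (running OOP $1,237.80).
Claim 4 ($298): deductible already satisfied, so member's share is 40% × $298 = $119.20. Cost to member: $119.20. OOP to date $1,357.

$119.20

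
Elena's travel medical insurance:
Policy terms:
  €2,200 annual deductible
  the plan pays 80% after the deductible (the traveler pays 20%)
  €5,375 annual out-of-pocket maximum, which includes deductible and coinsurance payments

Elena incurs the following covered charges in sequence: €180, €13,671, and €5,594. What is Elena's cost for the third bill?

€844.80

#1 (€180): fully absorbed by the deductible. Traveler pays €180; OOP now €180.
#2 (€13,671): €2,020 finishes the deductible; €11,651 goes to coinsurance; 20% of €11,651 = €2,330.20. Cost to traveler: €4,350.20. OOP to date €4,530.20.
#3 (€5,594): deductible met; 20% of €5,594 = €1,118.80. That would push OOP to €5,649, over the €5,375 cap, so traveler pays €5,375 − €4,530.20 = €844.80.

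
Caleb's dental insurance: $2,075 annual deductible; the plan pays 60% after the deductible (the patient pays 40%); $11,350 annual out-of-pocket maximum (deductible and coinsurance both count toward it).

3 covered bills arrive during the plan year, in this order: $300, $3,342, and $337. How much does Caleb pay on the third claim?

#1 ($300): entire amount goes to the deductible. Patient owes $300 (running OOP $300).
#2 ($3,342): $1,775 finishes the deductible; $1,567 goes to coinsurance; coinsurance $1,567 × 40% = $626.80. Patient pays $2,401.80; OOP now $2,701.80.
#3 ($337): deductible met; 40% of $337 = $134.80. Patient owes $134.80 (running OOP $2,836.60).

$134.80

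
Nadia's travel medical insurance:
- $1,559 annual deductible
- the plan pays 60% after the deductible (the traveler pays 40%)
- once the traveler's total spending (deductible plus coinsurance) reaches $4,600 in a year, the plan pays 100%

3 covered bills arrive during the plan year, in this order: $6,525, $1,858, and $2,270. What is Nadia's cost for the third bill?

Claim 1 — $6,525: deductible takes $1,559, $4,966 remains; traveler's 40% is $1,986.40. Cost to traveler: $3,545.40. OOP to date $3,545.40.
Claim 2 — $1,858: 40% coinsurance on $1,858 = $743.20. Traveler pays $743.20; OOP now $4,288.60.
Claim 3 — $2,270: deductible met; 40% of $2,270 = $908. OOP would hit $5,196.60 > $4,600, so the cap limits the traveler to $4,600 − $4,288.60 = $311.40.

$311.40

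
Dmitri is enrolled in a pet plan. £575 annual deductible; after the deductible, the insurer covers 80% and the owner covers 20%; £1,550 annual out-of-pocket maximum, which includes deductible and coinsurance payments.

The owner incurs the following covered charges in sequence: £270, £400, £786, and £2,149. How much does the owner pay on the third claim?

£157.20

Bill 1, £270: all of it applies to the deductible. Owner owes £270 (running OOP £270).
Bill 2, £400: £305 finishes the deductible; £95 goes to coinsurance; 20% of £95 = £19. Cost to owner: £324. OOP to date £594.
Bill 3, £786: deductible met; 20% of £786 = £157.20. Cost to owner: £157.20. OOP to date £751.20.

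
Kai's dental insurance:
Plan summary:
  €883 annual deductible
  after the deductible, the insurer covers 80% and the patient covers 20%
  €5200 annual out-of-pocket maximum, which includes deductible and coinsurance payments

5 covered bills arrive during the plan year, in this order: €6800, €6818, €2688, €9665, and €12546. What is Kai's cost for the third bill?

€537.60

#1 (€6800): deductible takes €883, €5917 remains; patient's 20% is €1183.40. Patient owes €2066.40 (running OOP €2066.40).
#2 (€6818): 20% coinsurance on €6818 = €1363.60. Patient pays €1363.60; OOP now €3430.
#3 (€2688): deductible already satisfied, so patient's share is 20% × €2688 = €537.60. Patient owes €537.60 (running OOP €3967.60).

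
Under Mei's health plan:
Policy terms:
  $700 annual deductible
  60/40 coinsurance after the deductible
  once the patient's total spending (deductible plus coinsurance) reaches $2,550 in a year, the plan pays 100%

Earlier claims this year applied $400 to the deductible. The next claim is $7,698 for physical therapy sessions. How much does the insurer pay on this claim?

Remaining deductible: $700 − $400 = $300.
That leaves $7,698 − $300 = $7,398 for coinsurance.
Patient's 40% share of $7,398 is $2,959.20.
So the patient owes $300 + $2,959.20 = $3,259.20 before any cap.
Adding $3,259.20 to the $400 already spent would give $3,659.20, which exceeds the $2,550 cap; the patient pays just $2,550 − $400 = $2,150.
The plan picks up $7,698 − $2,150 = $5,548.

$5,548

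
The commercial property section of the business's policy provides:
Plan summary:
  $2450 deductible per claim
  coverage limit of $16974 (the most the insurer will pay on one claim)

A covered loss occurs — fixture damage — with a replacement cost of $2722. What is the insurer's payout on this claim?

Less the $2450 deductible: $2722 − $2450 = $272.
$272 is within the $16974 limit, so the insurer pays $272.

$272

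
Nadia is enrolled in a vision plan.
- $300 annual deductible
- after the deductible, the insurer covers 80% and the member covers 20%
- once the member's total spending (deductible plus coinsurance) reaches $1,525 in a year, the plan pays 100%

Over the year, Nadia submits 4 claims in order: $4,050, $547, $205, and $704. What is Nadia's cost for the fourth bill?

$140.80

Claim 1 ($4,050): deductible takes $300, $3,750 remains; 20% of $3,750 = $750. Member owes $1,050 (running OOP $1,050).
Claim 2 ($547): deductible already satisfied, so member's share is 20% × $547 = $109.40. Member owes $109.40 (running OOP $1,159.40).
Claim 3 ($205): deductible already satisfied, so member's share is 20% × $205 = $41. Member owes $41 (running OOP $1,200.40).
Claim 4 ($704): deductible met; 20% of $704 = $140.80. Member pays $140.80; OOP now $1,341.20.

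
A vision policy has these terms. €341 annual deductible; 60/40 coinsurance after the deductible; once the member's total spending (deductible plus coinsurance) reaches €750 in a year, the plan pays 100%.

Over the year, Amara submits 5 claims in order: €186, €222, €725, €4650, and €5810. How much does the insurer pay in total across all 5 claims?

€10843

Claim 1 (€186): fully absorbed by the deductible. Cost to member: €186. OOP to date €186. Plan pays €186 − €186 = €0.
Claim 2 (€222): €155 finishes the deductible; €67 goes to coinsurance; coinsurance €67 × 40% = €26.80. Cost to member: €181.80. OOP to date €367.80. Plan pays €222 − €181.80 = €40.20.
Claim 3 (€725): deductible already satisfied, so member's share is 40% × €725 = €290. Member pays €290; OOP now €657.80. Insurer: €725 − €290 = €435.
Claim 4 (€4650): deductible already satisfied, so member's share is 40% × €4650 = €1860. OOP would hit €2517.80 > €750, so the cap limits the member to €750 − €657.80 = €92.20. Plan pays €4650 − €92.20 = €4557.80.
Claim 5 (€5810): deductible already satisfied, so member's share is 40% × €5810 = €2324. Adding that to €750 gives €3074, past the €750 cap; member pays only €750 − €750 = €0. Insurer: €5810 − €0 = €5810.
Insurer total = bills − member's total = €11593 − €750 = €10843.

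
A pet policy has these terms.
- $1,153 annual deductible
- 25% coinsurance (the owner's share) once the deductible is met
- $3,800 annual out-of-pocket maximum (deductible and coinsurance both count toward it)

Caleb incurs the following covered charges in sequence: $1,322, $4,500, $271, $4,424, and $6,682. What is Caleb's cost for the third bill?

#1 ($1,322): deductible takes $1,153, $169 remains; coinsurance $169 × 25% = $42.25. Owner owes $1,195.25 (running OOP $1,195.25).
#2 ($4,500): 25% coinsurance on $4,500 = $1,125. Cost to owner: $1,125. OOP to date $2,320.25.
#3 ($271): deductible met; 25% of $271 = $67.75. Owner owes $67.75 (running OOP $2,388).

$67.75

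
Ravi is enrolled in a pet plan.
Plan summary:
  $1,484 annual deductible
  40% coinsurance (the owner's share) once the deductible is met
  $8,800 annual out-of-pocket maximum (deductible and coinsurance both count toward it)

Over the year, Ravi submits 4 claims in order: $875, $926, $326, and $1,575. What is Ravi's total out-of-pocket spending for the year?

$2,371.20

Claim 1 — $875: all of it applies to the deductible. Cost to owner: $875. OOP to date $875.
Claim 2 — $926: $609 finishes the deductible; $317 goes to coinsurance; coinsurance $317 × 40% = $126.80. Cost to owner: $735.80. OOP to date $1,610.80.
Claim 3 — $326: deductible already satisfied, so owner's share is 40% × $326 = $130.40. Owner owes $130.40 (running OOP $1,741.20).
Claim 4 — $1,575: deductible already satisfied, so owner's share is 40% × $1,575 = $630. Cost to owner: $630. OOP to date $2,371.20.
Total paid by the owner: $875 + $735.80 + $130.40 + $630 = $2,371.20.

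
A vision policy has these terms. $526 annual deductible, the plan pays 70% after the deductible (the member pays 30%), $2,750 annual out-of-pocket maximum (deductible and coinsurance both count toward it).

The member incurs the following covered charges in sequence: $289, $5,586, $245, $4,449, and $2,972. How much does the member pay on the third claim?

$73.50

Claim 1 ($289): entire amount goes to the deductible. Cost to member: $289. OOP to date $289.
Claim 2 ($5,586): deductible takes $237, $5,349 remains; coinsurance $5,349 × 30% = $1,604.70. Cost to member: $1,841.70. OOP to date $2,130.70.
Claim 3 ($245): deductible met; 30% of $245 = $73.50. Member pays $73.50; OOP now $2,204.20.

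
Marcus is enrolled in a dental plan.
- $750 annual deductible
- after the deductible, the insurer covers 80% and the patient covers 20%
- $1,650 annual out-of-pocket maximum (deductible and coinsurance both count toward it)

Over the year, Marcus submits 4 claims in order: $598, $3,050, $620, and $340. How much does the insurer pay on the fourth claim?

$272

#1 ($598): all of it applies to the deductible. Cost to patient: $598. OOP to date $598. Plan pays $598 − $598 = $0.
#2 ($3,050): $152 to deductible, leaving $2,898; 20% of $2,898 = $579.60. Patient owes $731.60 (running OOP $1,329.60). Plan pays $3,050 − $731.60 = $2,318.40.
#3 ($620): 20% coinsurance on $620 = $124. Patient owes $124 (running OOP $1,453.60). Plan pays $620 − $124 = $496.
#4 ($340): deductible already satisfied, so patient's share is 20% × $340 = $68. Cost to patient: $68. OOP to date $1,521.60. Plan pays $340 − $68 = $272.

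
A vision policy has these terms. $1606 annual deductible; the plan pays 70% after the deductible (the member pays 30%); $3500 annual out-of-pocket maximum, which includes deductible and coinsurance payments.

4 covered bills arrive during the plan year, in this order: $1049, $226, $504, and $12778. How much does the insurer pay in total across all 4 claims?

$11057

#1 ($1049): fully absorbed by the deductible. Member pays $1049; OOP now $1049. Insurer: $1049 − $1049 = $0.
#2 ($226): fully absorbed by the deductible. Member owes $226 (running OOP $1275). Plan pays $226 − $226 = $0.
#3 ($504): $331 to deductible, leaving $173; 30% of $173 = $51.90. Cost to member: $382.90. OOP to date $1657.90. Insurer: $504 − $382.90 = $121.10.
#4 ($12778): deductible met; 30% of $12778 = $3833.40. That would push OOP to $5491.30, over the $3500 cap, so member pays $3500 − $1657.90 = $1842.10. Plan pays $12778 − $1842.10 = $10935.90.
Insurer total: $0 + $0 + $121.10 + $10935.90 = $11057.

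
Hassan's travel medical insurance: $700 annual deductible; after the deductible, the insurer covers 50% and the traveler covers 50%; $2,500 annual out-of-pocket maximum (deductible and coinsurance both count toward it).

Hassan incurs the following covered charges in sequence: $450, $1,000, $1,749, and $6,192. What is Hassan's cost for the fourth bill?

$550.50

Bill 1, $450: all of it applies to the deductible. Traveler pays $450; OOP now $450.
Bill 2, $1,000: $250 to deductible, leaving $750; coinsurance $750 × 50% = $375. Traveler owes $625 (running OOP $1,075).
Bill 3, $1,749: deductible already satisfied, so traveler's share is 50% × $1,749 = $874.50. Traveler pays $874.50; OOP now $1,949.50.
Bill 4, $6,192: 50% coinsurance on $6,192 = $3,096. That would push OOP to $5,045.50, over the $2,500 cap, so traveler pays $2,500 − $1,949.50 = $550.50.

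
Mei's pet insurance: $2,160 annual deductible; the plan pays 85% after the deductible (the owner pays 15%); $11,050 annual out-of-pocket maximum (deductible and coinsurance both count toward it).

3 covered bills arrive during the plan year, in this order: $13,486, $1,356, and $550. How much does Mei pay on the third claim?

$82.50

Claim 1 ($13,486): $2,160 finishes the deductible; $11,326 goes to coinsurance; 15% of $11,326 = $1,698.90. Owner owes $3,858.90 (running OOP $3,858.90).
Claim 2 ($1,356): deductible met; 15% of $1,356 = $203.40. Owner owes $203.40 (running OOP $4,062.30).
Claim 3 ($550): deductible already satisfied, so owner's share is 15% × $550 = $82.50. Cost to owner: $82.50. OOP to date $4,144.80.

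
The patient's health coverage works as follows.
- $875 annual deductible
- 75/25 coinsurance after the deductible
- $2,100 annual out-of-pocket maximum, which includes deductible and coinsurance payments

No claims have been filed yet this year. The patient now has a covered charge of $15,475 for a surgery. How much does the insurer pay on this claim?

$13,375

Nothing has been paid toward the $875 deductible, so the first $875 of this charge is applied there.
That leaves $15,475 − $875 = $14,600 for coinsurance.
Patient's 25% share of $14,600 is $3,650.
That puts the patient's cost at $875 + $3,650 = $4,525 before any cap.
Adding $4,525 to the $0 already spent would give $4,525, which exceeds the $2,100 cap; the patient pays just $2,100 − $0 = $2,100.
The plan picks up $15,475 − $2,100 = $13,375.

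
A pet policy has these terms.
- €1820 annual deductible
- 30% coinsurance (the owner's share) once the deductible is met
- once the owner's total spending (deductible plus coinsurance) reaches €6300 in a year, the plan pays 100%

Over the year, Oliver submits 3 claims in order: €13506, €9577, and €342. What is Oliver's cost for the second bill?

€974.20

#1 (€13506): €1820 finishes the deductible; €11686 goes to coinsurance; coinsurance €11686 × 30% = €3505.80. Cost to owner: €5325.80. OOP to date €5325.80.
#2 (€9577): 30% coinsurance on €9577 = €2873.10. Adding that to €5325.80 gives €8198.90, past the €6300 cap; owner pays only €6300 − €5325.80 = €974.20.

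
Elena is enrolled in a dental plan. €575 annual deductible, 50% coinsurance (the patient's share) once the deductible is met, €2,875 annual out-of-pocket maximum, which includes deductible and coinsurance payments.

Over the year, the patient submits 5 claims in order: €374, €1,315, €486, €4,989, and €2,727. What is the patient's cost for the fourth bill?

#1 (€374): all of it applies to the deductible. Patient pays €374; OOP now €374.
#2 (€1,315): deductible takes €201, €1,114 remains; patient's 50% is €557. Cost to patient: €758. OOP to date €1,132.
#3 (€486): deductible already satisfied, so patient's share is 50% × €486 = €243. Cost to patient: €243. OOP to date €1,375.
#4 (€4,989): deductible already satisfied, so patient's share is 50% × €4,989 = €2,494.50. That would push OOP to €3,869.50, over the €2,875 cap, so patient pays €2,875 − €1,375 = €1,500.

€1,500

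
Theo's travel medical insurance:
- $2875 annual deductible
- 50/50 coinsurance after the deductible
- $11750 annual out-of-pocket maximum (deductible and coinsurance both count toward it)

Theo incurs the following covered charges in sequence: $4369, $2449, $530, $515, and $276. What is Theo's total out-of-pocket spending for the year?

Claim 1 — $4369: deductible takes $2875, $1494 remains; 50% of $1494 = $747. Cost to traveler: $3622. OOP to date $3622.
Claim 2 — $2449: 50% coinsurance on $2449 = $1224.50. Cost to traveler: $1224.50. OOP to date $4846.50.
Claim 3 — $530: deductible met; 50% of $530 = $265. Traveler owes $265 (running OOP $5111.50).
Claim 4 — $515: deductible already satisfied, so traveler's share is 50% × $515 = $257.50. Traveler pays $257.50; OOP now $5369.
Claim 5 — $276: 50% coinsurance on $276 = $138. Cost to traveler: $138. OOP to date $5507.
Total paid by the traveler: $3622 + $1224.50 + $265 + $257.50 + $138 = $5507.

$5507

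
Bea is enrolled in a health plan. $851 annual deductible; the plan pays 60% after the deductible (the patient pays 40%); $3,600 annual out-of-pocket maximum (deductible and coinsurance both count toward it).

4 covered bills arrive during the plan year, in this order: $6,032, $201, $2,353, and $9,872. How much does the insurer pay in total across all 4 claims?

$14,858

Claim 1 ($6,032): $851 finishes the deductible; $5,181 goes to coinsurance; patient's 40% is $2,072.40. Patient pays $2,923.40; OOP now $2,923.40. Plan pays $6,032 − $2,923.40 = $3,108.60.
Claim 2 ($201): deductible met; 40% of $201 = $80.40. Patient owes $80.40 (running OOP $3,003.80). Insurer: $201 − $80.40 = $120.60.
Claim 3 ($2,353): deductible met; 40% of $2,353 = $941.20. Adding that to $3,003.80 gives $3,945, past the $3,600 cap; patient pays only $3,600 − $3,003.80 = $596.20. Plan pays $2,353 − $596.20 = $1,756.80.
Claim 4 ($9,872): 40% coinsurance on $9,872 = $3,948.80. OOP would hit $7,548.80 > $3,600, so the cap limits the patient to $3,600 − $3,600 = $0. Plan pays $9,872 − $0 = $9,872.
Insurer total: $3,108.60 + $120.60 + $1,756.80 + $9,872 = $14,858.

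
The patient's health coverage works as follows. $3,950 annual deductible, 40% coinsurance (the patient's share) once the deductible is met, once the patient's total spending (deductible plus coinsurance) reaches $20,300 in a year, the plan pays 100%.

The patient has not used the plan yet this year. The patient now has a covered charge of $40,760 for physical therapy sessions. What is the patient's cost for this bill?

The full $3,950 deductible is still open; $3,950 of this bill applies to it.
After the $3,950 deductible portion, $40,760 − $3,950 = $36,810 is subject to coinsurance.
Coinsurance: $36,810 × 40% = $14,724.
So the patient owes $3,950 + $14,724 = $18,674 before any cap.
Cumulative spending $0 + $18,674 = $18,674 stays under the $20,300 maximum.

$18,674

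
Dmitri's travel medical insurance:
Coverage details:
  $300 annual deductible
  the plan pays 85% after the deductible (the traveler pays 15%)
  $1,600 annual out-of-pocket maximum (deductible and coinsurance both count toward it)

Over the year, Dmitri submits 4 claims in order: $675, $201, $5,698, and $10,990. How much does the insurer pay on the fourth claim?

$10,631.10

Claim 1 ($675): deductible takes $300, $375 remains; traveler's 15% is $56.25. Traveler owes $356.25 (running OOP $356.25). Insurer: $675 − $356.25 = $318.75.
Claim 2 ($201): deductible already satisfied, so traveler's share is 15% × $201 = $30.15. Traveler pays $30.15; OOP now $386.40. Insurer: $201 − $30.15 = $170.85.
Claim 3 ($5,698): 15% coinsurance on $5,698 = $854.70. Traveler owes $854.70 (running OOP $1,241.10). Insurer: $5,698 − $854.70 = $4,843.30.
Claim 4 ($10,990): deductible met; 15% of $10,990 = $1,648.50. OOP would hit $2,889.60 > $1,600, so the cap limits the traveler to $1,600 − $1,241.10 = $358.90. Plan pays $10,990 − $358.90 = $10,631.10.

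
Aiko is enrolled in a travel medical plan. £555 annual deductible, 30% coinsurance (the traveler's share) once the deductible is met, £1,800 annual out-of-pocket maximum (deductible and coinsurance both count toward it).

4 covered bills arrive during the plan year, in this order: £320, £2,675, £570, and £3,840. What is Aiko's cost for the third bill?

£171

Claim 1 (£320): entire amount goes to the deductible. Traveler owes £320 (running OOP £320).
Claim 2 (£2,675): £235 finishes the deductible; £2,440 goes to coinsurance; coinsurance £2,440 × 30% = £732. Cost to traveler: £967. OOP to date £1,287.
Claim 3 (£570): deductible already satisfied, so traveler's share is 30% × £570 = £171. Traveler pays £171; OOP now £1,458.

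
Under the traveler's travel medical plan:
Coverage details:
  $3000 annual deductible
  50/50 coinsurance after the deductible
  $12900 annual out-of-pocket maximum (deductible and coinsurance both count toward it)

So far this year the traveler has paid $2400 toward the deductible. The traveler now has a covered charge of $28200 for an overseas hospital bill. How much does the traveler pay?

$10500

$2400 of the $3000 deductible is already met, leaving $600.
That leaves $28200 − $600 = $27600 for coinsurance.
50% of $27600 = $13800 falls to the traveler.
Traveler responsibility before any cap: $600 + $13800 = $14400.
That would bring total out-of-pocket to $16800, past the $12900 cap. The traveler is capped at $12900 − $2400 = $10500 on this claim.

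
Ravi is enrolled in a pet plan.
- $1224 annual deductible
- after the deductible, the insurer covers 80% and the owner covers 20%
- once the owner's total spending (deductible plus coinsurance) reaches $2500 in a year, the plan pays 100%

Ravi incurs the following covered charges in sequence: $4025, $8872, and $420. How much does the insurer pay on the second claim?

$8156.20

Claim 1 ($4025): $1224 to deductible, leaving $2801; 20% of $2801 = $560.20. Owner owes $1784.20 (running OOP $1784.20). Insurer: $4025 − $1784.20 = $2240.80.
Claim 2 ($8872): deductible already satisfied, so owner's share is 20% × $8872 = $1774.40. Adding that to $1784.20 gives $3558.60, past the $2500 cap; owner pays only $2500 − $1784.20 = $715.80. Insurer: $8872 − $715.80 = $8156.20.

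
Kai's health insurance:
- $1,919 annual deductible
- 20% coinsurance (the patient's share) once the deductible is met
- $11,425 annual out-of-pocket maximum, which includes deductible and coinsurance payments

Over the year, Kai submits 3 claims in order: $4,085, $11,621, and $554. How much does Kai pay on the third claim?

Bill 1, $4,085: $1,919 finishes the deductible; $2,166 goes to coinsurance; coinsurance $2,166 × 20% = $433.20. Patient pays $2,352.20; OOP now $2,352.20.
Bill 2, $11,621: deductible met; 20% of $11,621 = $2,324.20. Cost to patient: $2,324.20. OOP to date $4,676.40.
Bill 3, $554: deductible already satisfied, so patient's share is 20% × $554 = $110.80. Patient pays $110.80; OOP now $4,787.20.

$110.80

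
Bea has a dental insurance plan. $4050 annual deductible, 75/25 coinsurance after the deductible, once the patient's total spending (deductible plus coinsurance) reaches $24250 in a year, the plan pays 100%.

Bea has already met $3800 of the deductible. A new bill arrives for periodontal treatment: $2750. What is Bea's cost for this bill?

$875

Deductible still to meet: $4050 − $3800 = $250.
The remaining $2500 (= $2750 − $250) moves to coinsurance.
Coinsurance: $2500 × 25% = $625.
So the patient owes $250 + $625 = $875 before any cap.
Cumulative spending $3800 + $875 = $4675 stays under the $24250 maximum.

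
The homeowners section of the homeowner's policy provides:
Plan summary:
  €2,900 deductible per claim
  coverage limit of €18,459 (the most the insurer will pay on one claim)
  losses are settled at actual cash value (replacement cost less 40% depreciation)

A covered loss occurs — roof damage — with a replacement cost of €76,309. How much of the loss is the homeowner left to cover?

€57,850

Actual cash value after 40% depreciation: €76,309 × 60% = €45,785.40.
Less the €2,900 deductible: €45,785.40 − €2,900 = €42,885.40.
The €18,459 per-incident cap binds; insurer pays €18,459.
Homeowner's share is the uncovered remainder: €76,309 − €18,459 = €57,850.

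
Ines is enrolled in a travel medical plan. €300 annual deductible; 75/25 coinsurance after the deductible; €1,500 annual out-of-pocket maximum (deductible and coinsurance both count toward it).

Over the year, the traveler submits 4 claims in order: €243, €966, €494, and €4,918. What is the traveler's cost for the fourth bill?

Claim 1 (€243): all of it applies to the deductible. Cost to traveler: €243. OOP to date €243.
Claim 2 (€966): €57 finishes the deductible; €909 goes to coinsurance; coinsurance €909 × 25% = €227.25. Cost to traveler: €284.25. OOP to date €527.25.
Claim 3 (€494): deductible met; 25% of €494 = €123.50. Cost to traveler: €123.50. OOP to date €650.75.
Claim 4 (€4,918): deductible already satisfied, so traveler's share is 25% × €4,918 = €1,229.50. Adding that to €650.75 gives €1,880.25, past the €1,500 cap; traveler pays only €1,500 − €650.75 = €849.25.

€849.25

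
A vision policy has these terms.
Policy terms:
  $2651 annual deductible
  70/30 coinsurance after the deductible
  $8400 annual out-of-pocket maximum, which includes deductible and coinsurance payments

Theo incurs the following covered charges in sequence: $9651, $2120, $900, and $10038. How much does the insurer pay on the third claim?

Bill 1, $9651: $2651 to deductible, leaving $7000; 30% of $7000 = $2100. Cost to member: $4751. OOP to date $4751. Insurer: $9651 − $4751 = $4900.
Bill 2, $2120: deductible met; 30% of $2120 = $636. Member pays $636; OOP now $5387. Plan pays $2120 − $636 = $1484.
Bill 3, $900: 30% coinsurance on $900 = $270. Member pays $270; OOP now $5657. Plan pays $900 − $270 = $630.

$630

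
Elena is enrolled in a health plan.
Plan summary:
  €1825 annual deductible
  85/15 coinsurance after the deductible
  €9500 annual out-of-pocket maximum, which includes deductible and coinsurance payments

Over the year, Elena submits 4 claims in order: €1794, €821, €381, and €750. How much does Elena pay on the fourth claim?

#1 (€1794): fully absorbed by the deductible. Patient owes €1794 (running OOP €1794).
#2 (€821): €31 finishes the deductible; €790 goes to coinsurance; coinsurance €790 × 15% = €118.50. Cost to patient: €149.50. OOP to date €1943.50.
#3 (€381): 15% coinsurance on €381 = €57.15. Patient pays €57.15; OOP now €2000.65.
#4 (€750): deductible met; 15% of €750 = €112.50. Patient owes €112.50 (running OOP €2113.15).

€112.50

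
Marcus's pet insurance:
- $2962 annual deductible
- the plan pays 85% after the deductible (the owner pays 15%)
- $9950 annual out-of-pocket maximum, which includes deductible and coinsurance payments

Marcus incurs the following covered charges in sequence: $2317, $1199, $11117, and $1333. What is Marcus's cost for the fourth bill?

Claim 1 ($2317): fully absorbed by the deductible. Owner owes $2317 (running OOP $2317).
Claim 2 ($1199): $645 finishes the deductible; $554 goes to coinsurance; coinsurance $554 × 15% = $83.10. Cost to owner: $728.10. OOP to date $3045.10.
Claim 3 ($11117): deductible already satisfied, so owner's share is 15% × $11117 = $1667.55. Cost to owner: $1667.55. OOP to date $4712.65.
Claim 4 ($1333): deductible already satisfied, so owner's share is 15% × $1333 = $199.95. Cost to owner: $199.95. OOP to date $4912.60.

$199.95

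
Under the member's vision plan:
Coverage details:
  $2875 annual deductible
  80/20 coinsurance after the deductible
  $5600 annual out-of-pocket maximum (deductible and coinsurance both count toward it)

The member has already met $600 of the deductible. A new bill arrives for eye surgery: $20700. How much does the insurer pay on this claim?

Remaining deductible: $2875 − $600 = $2275.
The remaining $18425 (= $20700 − $2275) moves to coinsurance.
Member's 20% share of $18425 is $3685.
Member responsibility before any cap: $2275 + $3685 = $5960.
That would bring total out-of-pocket to $6560, past the $5600 cap. The member is capped at $5600 − $600 = $5000 on this claim.
Insurer pays the balance: $20700 − $5000 = $15700.

$15700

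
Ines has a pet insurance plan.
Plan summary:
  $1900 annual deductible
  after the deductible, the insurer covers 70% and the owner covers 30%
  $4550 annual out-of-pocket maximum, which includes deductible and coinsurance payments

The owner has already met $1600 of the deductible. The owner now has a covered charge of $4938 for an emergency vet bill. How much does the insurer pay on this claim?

Remaining deductible: $1900 − $1600 = $300.
That leaves $4938 − $300 = $4638 for coinsurance.
Owner's 30% share of $4638 is $1391.40.
Owner responsibility before any cap: $300 + $1391.40 = $1691.40.
Year-to-date out-of-pocket becomes $1600 + $1691.40 = $3291.40, still under the $4550 maximum, so no cap applies.
The plan picks up $4938 − $1691.40 = $3246.60.

$3246.60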